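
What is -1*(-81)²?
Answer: -6561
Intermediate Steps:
-1*(-81)² = -1*6561 = -6561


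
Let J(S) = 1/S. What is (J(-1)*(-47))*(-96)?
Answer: -4512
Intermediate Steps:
J(S) = 1/S
(J(-1)*(-47))*(-96) = (-47/(-1))*(-96) = -1*(-47)*(-96) = 47*(-96) = -4512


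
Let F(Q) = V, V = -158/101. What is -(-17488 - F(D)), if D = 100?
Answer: 1766130/101 ≈ 17486.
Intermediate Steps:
V = -158/101 (V = -158*1/101 = -158/101 ≈ -1.5644)
F(Q) = -158/101
-(-17488 - F(D)) = -(-17488 - 1*(-158/101)) = -(-17488 + 158/101) = -1*(-1766130/101) = 1766130/101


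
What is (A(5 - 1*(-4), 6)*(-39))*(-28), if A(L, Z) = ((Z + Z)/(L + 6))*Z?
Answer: 26208/5 ≈ 5241.6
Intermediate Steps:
A(L, Z) = 2*Z**2/(6 + L) (A(L, Z) = ((2*Z)/(6 + L))*Z = (2*Z/(6 + L))*Z = 2*Z**2/(6 + L))
(A(5 - 1*(-4), 6)*(-39))*(-28) = ((2*6**2/(6 + (5 - 1*(-4))))*(-39))*(-28) = ((2*36/(6 + (5 + 4)))*(-39))*(-28) = ((2*36/(6 + 9))*(-39))*(-28) = ((2*36/15)*(-39))*(-28) = ((2*36*(1/15))*(-39))*(-28) = ((24/5)*(-39))*(-28) = -936/5*(-28) = 26208/5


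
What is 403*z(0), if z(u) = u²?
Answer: 0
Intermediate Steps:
403*z(0) = 403*0² = 403*0 = 0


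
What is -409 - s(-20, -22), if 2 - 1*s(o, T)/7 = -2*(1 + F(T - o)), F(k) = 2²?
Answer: -493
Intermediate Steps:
F(k) = 4
s(o, T) = 84 (s(o, T) = 14 - (-14)*(1 + 4) = 14 - (-14)*5 = 14 - 7*(-10) = 14 + 70 = 84)
-409 - s(-20, -22) = -409 - 1*84 = -409 - 84 = -493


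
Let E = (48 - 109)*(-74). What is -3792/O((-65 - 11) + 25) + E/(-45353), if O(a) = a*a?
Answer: -61239830/39321051 ≈ -1.5574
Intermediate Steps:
O(a) = a²
E = 4514 (E = -61*(-74) = 4514)
-3792/O((-65 - 11) + 25) + E/(-45353) = -3792/((-65 - 11) + 25)² + 4514/(-45353) = -3792/(-76 + 25)² + 4514*(-1/45353) = -3792/((-51)²) - 4514/45353 = -3792/2601 - 4514/45353 = -3792*1/2601 - 4514/45353 = -1264/867 - 4514/45353 = -61239830/39321051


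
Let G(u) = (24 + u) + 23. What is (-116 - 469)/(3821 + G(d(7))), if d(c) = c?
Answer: -117/775 ≈ -0.15097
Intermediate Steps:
G(u) = 47 + u
(-116 - 469)/(3821 + G(d(7))) = (-116 - 469)/(3821 + (47 + 7)) = -585/(3821 + 54) = -585/3875 = -585*1/3875 = -117/775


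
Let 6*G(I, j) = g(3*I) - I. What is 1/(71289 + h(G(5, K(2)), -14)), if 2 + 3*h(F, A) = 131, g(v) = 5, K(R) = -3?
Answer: 1/71332 ≈ 1.4019e-5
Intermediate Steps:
G(I, j) = 5/6 - I/6 (G(I, j) = (5 - I)/6 = 5/6 - I/6)
h(F, A) = 43 (h(F, A) = -2/3 + (1/3)*131 = -2/3 + 131/3 = 43)
1/(71289 + h(G(5, K(2)), -14)) = 1/(71289 + 43) = 1/71332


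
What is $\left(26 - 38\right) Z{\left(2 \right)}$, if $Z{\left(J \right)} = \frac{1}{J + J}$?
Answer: $-3$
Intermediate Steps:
$Z{\left(J \right)} = \frac{1}{2 J}$
$\left(26 - 38\right) Z{\left(2 \right)} = \left(26 - 38\right) \frac{1}{2 \cdot 2} = - 12 \cdot \frac{1}{2} \cdot \frac{1}{2} = \left(-12\right) \frac{1}{4} = -3$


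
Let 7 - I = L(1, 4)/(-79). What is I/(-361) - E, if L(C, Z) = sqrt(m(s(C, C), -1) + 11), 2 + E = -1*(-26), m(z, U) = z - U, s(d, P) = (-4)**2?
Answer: -8671/361 - 2*sqrt(7)/28519 ≈ -24.020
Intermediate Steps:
s(d, P) = 16
E = 24 (E = -2 - 1*(-26) = -2 + 26 = 24)
L(C, Z) = 2*sqrt(7) (L(C, Z) = sqrt((16 - 1*(-1)) + 11) = sqrt((16 + 1) + 11) = sqrt(17 + 11) = sqrt(28) = 2*sqrt(7))
I = 7 + 2*sqrt(7)/79 (I = 7 - 2*sqrt(7)/(-79) = 7 - 2*sqrt(7)*(-1)/79 = 7 - (-2)*sqrt(7)/79 = 7 + 2*sqrt(7)/79 ≈ 7.0670)
I/(-361) - E = (7 + 2*sqrt(7)/79)/(-361) - 1*24 = (7 + 2*sqrt(7)/79)*(-1/361) - 24 = (-7/361 - 2*sqrt(7)/28519) - 24 = -8671/361 - 2*sqrt(7)/28519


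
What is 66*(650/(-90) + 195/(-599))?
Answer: -895180/1797 ≈ -498.15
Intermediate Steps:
66*(650/(-90) + 195/(-599)) = 66*(650*(-1/90) + 195*(-1/599)) = 66*(-65/9 - 195/599) = 66*(-40690/5391) = -895180/1797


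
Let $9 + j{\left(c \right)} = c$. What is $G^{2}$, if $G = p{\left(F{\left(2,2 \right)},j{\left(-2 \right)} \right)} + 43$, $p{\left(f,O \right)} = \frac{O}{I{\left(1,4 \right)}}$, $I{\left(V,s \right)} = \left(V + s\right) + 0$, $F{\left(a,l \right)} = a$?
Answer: $\frac{41616}{25} \approx 1664.6$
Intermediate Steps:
$j{\left(c \right)} = -9 + c$
$I{\left(V,s \right)} = V + s$
$p{\left(f,O \right)} = \frac{O}{5}$ ($p{\left(f,O \right)} = \frac{O}{1 + 4} = \frac{O}{5}$)
$G = \frac{204}{5}$ ($G = \frac{-9 - 2}{5} + 43 = \frac{1}{5} \left(-11\right) + 43 = - \frac{11}{5} + 43 = \frac{204}{5} \approx 40.8$)
$G^{2} = \left(\frac{204}{5}\right)^{2} = \frac{41616}{25}$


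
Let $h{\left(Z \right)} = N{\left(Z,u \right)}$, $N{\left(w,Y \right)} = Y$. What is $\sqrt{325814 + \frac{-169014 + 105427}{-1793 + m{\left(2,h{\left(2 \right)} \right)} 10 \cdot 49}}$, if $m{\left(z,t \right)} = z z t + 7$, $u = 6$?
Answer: $\frac{\sqrt{58476117451687}}{13397} \approx 570.8$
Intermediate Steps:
$h{\left(Z \right)} = 6$
$m{\left(z,t \right)} = 7 + t z^{2}$ ($m{\left(z,t \right)} = z^{2} t + 7 = t z^{2} + 7 = 7 + t z^{2}$)
$\sqrt{325814 + \frac{-169014 + 105427}{-1793 + m{\left(2,h{\left(2 \right)} \right)} 10 \cdot 49}} = \sqrt{325814 + \frac{-169014 + 105427}{-1793 + \left(7 + 6 \cdot 2^{2}\right) 10 \cdot 49}} = \sqrt{325814 - \frac{63587}{-1793 + \left(7 + 6 \cdot 4\right) 10 \cdot 49}} = \sqrt{325814 - \frac{63587}{-1793 + \left(7 + 24\right) 10 \cdot 49}} = \sqrt{325814 - \frac{63587}{-1793 + 31 \cdot 10 \cdot 49}} = \sqrt{325814 - \frac{63587}{-1793 + 310 \cdot 49}} = \sqrt{325814 - \frac{63587}{-1793 + 15190}} = \sqrt{325814 - \frac{63587}{13397}} = \sqrt{\frac{4364866571}{13397}} = \frac{\sqrt{58476117451687}}{13397}$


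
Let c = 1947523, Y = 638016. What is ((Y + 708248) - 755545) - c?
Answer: -1356804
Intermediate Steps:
((Y + 708248) - 755545) - c = ((638016 + 708248) - 755545) - 1*1947523 = (1346264 - 755545) - 1947523 = 590719 - 1947523 = -1356804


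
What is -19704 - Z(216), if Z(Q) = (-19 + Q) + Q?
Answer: -20117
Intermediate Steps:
Z(Q) = -19 + 2*Q
-19704 - Z(216) = -19704 - (-19 + 2*216) = -19704 - (-19 + 432) = -19704 - 1*413 = -19704 - 413 = -20117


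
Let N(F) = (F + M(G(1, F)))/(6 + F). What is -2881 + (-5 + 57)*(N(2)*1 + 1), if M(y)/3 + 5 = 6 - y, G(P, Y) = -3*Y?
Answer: -5359/2 ≈ -2679.5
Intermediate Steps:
M(y) = 3 - 3*y (M(y) = -15 + 3*(6 - y) = -15 + (18 - 3*y) = 3 - 3*y)
N(F) = (3 + 10*F)/(6 + F) (N(F) = (F + (3 - (-9)*F))/(6 + F) = (F + (3 + 9*F))/(6 + F) = (3 + 10*F)/(6 + F))
-2881 + (-5 + 57)*(N(2)*1 + 1) = -2881 + (-5 + 57)*(((3 + 10*2)/(6 + 2))*1 + 1) = -2881 + 52*(((3 + 20)/8)*1 + 1) = -2881 + 52*(((1/8)*23)*1 + 1) = -2881 + 52*((23/8)*1 + 1) = -2881 + 52*(23/8 + 1) = -2881 + 52*(31/8) = -2881 + 403/2 = -5359/2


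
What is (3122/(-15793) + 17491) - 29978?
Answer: -197210313/15793 ≈ -12487.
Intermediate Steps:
(3122/(-15793) + 17491) - 29978 = (3122*(-1/15793) + 17491) - 29978 = (-3122/15793 + 17491) - 29978 = 276232241/15793 - 29978 = -197210313/15793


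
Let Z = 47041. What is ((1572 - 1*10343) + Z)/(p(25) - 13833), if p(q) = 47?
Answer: -19135/6893 ≈ -2.7760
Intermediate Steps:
((1572 - 1*10343) + Z)/(p(25) - 13833) = ((1572 - 1*10343) + 47041)/(47 - 13833) = ((1572 - 10343) + 47041)/(-13786) = (-8771 + 47041)*(-1/13786) = 38270*(-1/13786) = -19135/6893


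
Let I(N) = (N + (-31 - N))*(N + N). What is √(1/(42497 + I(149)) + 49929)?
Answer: 2*√13807379161627/33259 ≈ 223.45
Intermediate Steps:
I(N) = -62*N
√(1/(42497 + I(149)) + 49929) = √(1/(42497 - 62*149) + 49929) = √(1/(42497 - 9238) + 49929) = √(1/33259 + 49929) = √(1660588612/33259) = 2*√13807379161627/33259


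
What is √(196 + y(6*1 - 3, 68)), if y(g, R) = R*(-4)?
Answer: 2*I*√19 ≈ 8.7178*I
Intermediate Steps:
y(g, R) = -4*R
√(196 + y(6*1 - 3, 68)) = √(196 - 4*68) = √(196 - 272) = √(-76) = 2*I*√19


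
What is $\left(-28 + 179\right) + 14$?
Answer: $165$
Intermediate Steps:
$\left(-28 + 179\right) + 14 = 151 + 14 = 165$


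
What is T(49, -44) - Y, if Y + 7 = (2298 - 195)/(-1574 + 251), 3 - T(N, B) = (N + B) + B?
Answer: 22310/441 ≈ 50.590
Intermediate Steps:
T(N, B) = 3 - N - 2*B (T(N, B) = 3 - ((N + B) + B) = 3 - ((B + N) + B) = 3 - (N + 2*B) = 3 + (-N - 2*B) = 3 - N - 2*B)
Y = -3788/441 (Y = -7 + (2298 - 195)/(-1574 + 251) = -7 + 2103/(-1323) = -7 + 2103*(-1/1323) = -7 - 701/441 = -3788/441 ≈ -8.5896)
T(49, -44) - Y = (3 - 1*49 - 2*(-44)) - 1*(-3788/441) = (3 - 49 + 88) + 3788/441 = 42 + 3788/441 = 22310/441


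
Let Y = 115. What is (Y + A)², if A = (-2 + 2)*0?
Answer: 13225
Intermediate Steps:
A = 0 (A = 0*0 = 0)
(Y + A)² = (115 + 0)² = 115² = 13225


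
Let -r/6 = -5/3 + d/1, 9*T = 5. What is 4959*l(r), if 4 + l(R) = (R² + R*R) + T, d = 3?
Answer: 617671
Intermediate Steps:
T = 5/9 (T = (⅑)*5 = 5/9 ≈ 0.55556)
r = -8 (r = -6*(-5/3 + 3/1) = -6*(-5*⅓ + 3*1) = -6*(-5/3 + 3) = -6*4/3 = -8)
l(R) = -31/9 + 2*R² (l(R) = -4 + ((R² + R*R) + 5/9) = -4 + ((R² + R²) + 5/9) = -4 + (2*R² + 5/9) = -4 + (5/9 + 2*R²) = -31/9 + 2*R²)
4959*l(r) = 4959*(-31/9 + 2*(-8)²) = 4959*(-31/9 + 2*64) = 4959*(-31/9 + 128) = 4959*(1121/9) = 617671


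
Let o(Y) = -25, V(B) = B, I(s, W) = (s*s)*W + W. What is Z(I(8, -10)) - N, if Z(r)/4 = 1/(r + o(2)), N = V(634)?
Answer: -427954/675 ≈ -634.01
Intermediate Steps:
I(s, W) = W + W*s**2 (I(s, W) = s**2*W + W = W*s**2 + W = W + W*s**2)
N = 634
Z(r) = 4/(-25 + r) (Z(r) = 4/(r - 25) = 4/(-25 + r))
Z(I(8, -10)) - N = 4/(-25 - 10*(1 + 8**2)) - 1*634 = 4/(-25 - 10*(1 + 64)) - 634 = 4/(-25 - 10*65) - 634 = 4/(-25 - 650) - 634 = 4/(-675) - 634 = 4*(-1/675) - 634 = -4/675 - 634 = -427954/675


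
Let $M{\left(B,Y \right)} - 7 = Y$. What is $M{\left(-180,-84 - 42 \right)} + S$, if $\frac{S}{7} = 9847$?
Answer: $68810$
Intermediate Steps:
$M{\left(B,Y \right)} = 7 + Y$
$S = 68929$ ($S = 7 \cdot 9847 = 68929$)
$M{\left(-180,-84 - 42 \right)} + S = \left(7 - 126\right) + 68929 = -119 + 68929 = 68810$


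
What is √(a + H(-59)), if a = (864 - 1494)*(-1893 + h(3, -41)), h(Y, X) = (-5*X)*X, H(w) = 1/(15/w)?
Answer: √1459740615/15 ≈ 2547.1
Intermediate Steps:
H(w) = w/15
h(Y, X) = -5*X²
a = 6487740 (a = (864 - 1494)*(-1893 - 5*(-41)²) = -630*(-1893 - 5*1681) = -630*(-1893 - 8405) = -630*(-10298) = 6487740)
√(a + H(-59)) = √(6487740 + (1/15)*(-59)) = √(6487740 - 59/15) = √(97316041/15) = √1459740615/15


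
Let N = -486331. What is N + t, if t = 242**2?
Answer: -427767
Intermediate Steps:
t = 58564
N + t = -486331 + 58564 = -427767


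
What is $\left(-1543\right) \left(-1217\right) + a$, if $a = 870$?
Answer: $1878701$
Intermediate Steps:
$\left(-1543\right) \left(-1217\right) + a = \left(-1543\right) \left(-1217\right) + 870 = 1877831 + 870 = 1878701$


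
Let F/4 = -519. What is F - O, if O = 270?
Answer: -2346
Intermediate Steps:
F = -2076 (F = 4*(-519) = -2076)
F - O = -2076 - 1*270 = -2076 - 270 = -2346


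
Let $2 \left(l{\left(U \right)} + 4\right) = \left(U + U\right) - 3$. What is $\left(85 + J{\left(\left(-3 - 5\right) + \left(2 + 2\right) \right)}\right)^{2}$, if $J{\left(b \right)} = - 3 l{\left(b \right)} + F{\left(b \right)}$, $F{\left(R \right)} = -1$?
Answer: $\frac{50625}{4} \approx 12656.0$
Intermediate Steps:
$l{\left(U \right)} = - \frac{11}{2} + U$ ($l{\left(U \right)} = -4 + \frac{\left(U + U\right) - 3}{2} = -4 + \frac{2 U - 3}{2} = -4 + \frac{-3 + 2 U}{2} = -4 + \left(- \frac{3}{2} + U\right) = - \frac{11}{2} + U$)
$J{\left(b \right)} = \frac{31}{2} - 3 b$ ($J{\left(b \right)} = - 3 \left(- \frac{11}{2} + b\right) - 1 = \left(\frac{33}{2} - 3 b\right) - 1 = \frac{31}{2} - 3 b$)
$\left(85 + J{\left(\left(-3 - 5\right) + \left(2 + 2\right) \right)}\right)^{2} = \left(85 + \left(\frac{31}{2} - 3 \left(\left(-3 - 5\right) + \left(2 + 2\right)\right)\right)\right)^{2} = \left(85 + \left(\frac{31}{2} - 3 \left(-8 + 4\right)\right)\right)^{2} = \left(85 + \left(\frac{31}{2} - -12\right)\right)^{2} = \left(85 + \left(\frac{31}{2} + 12\right)\right)^{2} = \left(85 + \frac{55}{2}\right)^{2} = \left(\frac{225}{2}\right)^{2} = \frac{50625}{4}$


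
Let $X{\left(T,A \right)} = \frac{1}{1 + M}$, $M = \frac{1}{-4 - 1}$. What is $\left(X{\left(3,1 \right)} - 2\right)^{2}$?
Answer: $\frac{9}{16} \approx 0.5625$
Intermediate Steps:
$M = - \frac{1}{5}$ ($M = \frac{1}{-5} = - \frac{1}{5} \approx -0.2$)
$X{\left(T,A \right)} = \frac{5}{4}$ ($X{\left(T,A \right)} = \frac{1}{1 - \frac{1}{5}} = \frac{1}{\frac{4}{5}} = \frac{5}{4}$)
$\left(X{\left(3,1 \right)} - 2\right)^{2} = \left(\frac{5}{4} - 2\right)^{2} = \left(- \frac{3}{4}\right)^{2} = \frac{9}{16}$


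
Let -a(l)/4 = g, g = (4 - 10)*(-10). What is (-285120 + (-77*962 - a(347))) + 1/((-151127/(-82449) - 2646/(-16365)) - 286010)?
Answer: -46173961226950655533/128634758845147 ≈ -3.5895e+5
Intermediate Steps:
g = 60 (g = -6*(-10) = 60)
a(l) = -240 (a(l) = -4*60 = -240)
(-285120 + (-77*962 - a(347))) + 1/((-151127/(-82449) - 2646/(-16365)) - 286010) = (-285120 + (-77*962 - 1*(-240))) + 1/((-151127/(-82449) - 2646/(-16365)) - 286010) = (-285120 + (-74074 + 240)) + 1/((-151127*(-1/82449) - 2646*(-1/16365)) - 286010) = (-285120 - 73834) + 1/((151127/82449 + 882/5455) - 286010) = -358954 + 1/(897117803/449759295 - 286010) = -358954 + 1/(-128634758845147/449759295) = -358954 - 449759295/128634758845147 = -46173961226950655533/128634758845147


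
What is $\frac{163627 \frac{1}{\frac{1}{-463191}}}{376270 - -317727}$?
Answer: $- \frac{75790553757}{693997} \approx -1.0921 \cdot 10^{5}$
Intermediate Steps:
$\frac{163627 \frac{1}{\frac{1}{-463191}}}{376270 - -317727} = \frac{163627 \frac{1}{- \frac{1}{463191}}}{376270 + 317727} = \frac{163627 \left(-463191\right)}{693997} = \left(-75790553757\right) \frac{1}{693997} = - \frac{75790553757}{693997}$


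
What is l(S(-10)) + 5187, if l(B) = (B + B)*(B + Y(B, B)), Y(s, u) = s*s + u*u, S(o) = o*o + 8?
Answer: 5067363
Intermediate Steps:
S(o) = 8 + o² (S(o) = o² + 8 = 8 + o²)
Y(s, u) = s² + u²
l(B) = 2*B*(B + 2*B²) (l(B) = (B + B)*(B + (B² + B²)) = (2*B)*(B + 2*B²) = 2*B*(B + 2*B²))
l(S(-10)) + 5187 = (8 + (-10)²)²*(2 + 4*(8 + (-10)²)) + 5187 = (8 + 100)²*(2 + 4*(8 + 100)) + 5187 = 108²*(2 + 4*108) + 5187 = 11664*(2 + 432) + 5187 = 11664*434 + 5187 = 5062176 + 5187 = 5067363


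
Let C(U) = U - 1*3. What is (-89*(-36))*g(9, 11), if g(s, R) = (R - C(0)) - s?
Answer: 16020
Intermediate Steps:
C(U) = -3 + U (C(U) = U - 3 = -3 + U)
g(s, R) = 3 + R - s (g(s, R) = (R - (-3 + 0)) - s = (R - 1*(-3)) - s = (R + 3) - s = (3 + R) - s = 3 + R - s)
(-89*(-36))*g(9, 11) = (-89*(-36))*(3 + 11 - 1*9) = 3204*(3 + 11 - 9) = 3204*5 = 16020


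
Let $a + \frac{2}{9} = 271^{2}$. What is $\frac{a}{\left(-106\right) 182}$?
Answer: $- \frac{660967}{173628} \approx -3.8068$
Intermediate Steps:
$a = \frac{660967}{9}$ ($a = - \frac{2}{9} + 271^{2} = - \frac{2}{9} + 73441 = \frac{660967}{9} \approx 73441.0$)
$\frac{a}{\left(-106\right) 182} = \frac{660967}{9 \left(\left(-106\right) 182\right)} = \frac{660967}{9 \left(-19292\right)} = \frac{660967}{9} \left(- \frac{1}{19292}\right) = - \frac{660967}{173628}$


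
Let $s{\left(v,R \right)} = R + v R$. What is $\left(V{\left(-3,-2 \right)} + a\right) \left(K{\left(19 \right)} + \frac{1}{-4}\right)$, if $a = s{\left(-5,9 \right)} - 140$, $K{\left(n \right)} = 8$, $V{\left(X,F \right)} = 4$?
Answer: $-1333$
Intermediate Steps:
$s{\left(v,R \right)} = R + R v$
$a = -176$ ($a = 9 \left(1 - 5\right) - 140 = 9 \left(-4\right) - 140 = -36 - 140 = -176$)
$\left(V{\left(-3,-2 \right)} + a\right) \left(K{\left(19 \right)} + \frac{1}{-4}\right) = \left(4 - 176\right) \left(8 + \frac{1}{-4}\right) = - 172 \left(8 - \frac{1}{4}\right) = \left(-172\right) \frac{31}{4} = -1333$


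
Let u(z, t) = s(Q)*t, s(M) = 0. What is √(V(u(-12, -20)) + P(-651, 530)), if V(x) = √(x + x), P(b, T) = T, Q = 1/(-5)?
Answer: √530 ≈ 23.022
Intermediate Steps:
Q = -⅕ ≈ -0.20000
u(z, t) = 0 (u(z, t) = 0*t = 0)
V(x) = √2*√x (V(x) = √(2*x) = √2*√x)
√(V(u(-12, -20)) + P(-651, 530)) = √(√2*√0 + 530) = √(√2*0 + 530) = √(0 + 530) = √530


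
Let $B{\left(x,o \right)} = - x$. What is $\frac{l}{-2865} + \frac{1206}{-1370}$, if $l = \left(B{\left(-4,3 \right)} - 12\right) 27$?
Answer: $- \frac{105309}{130835} \approx -0.8049$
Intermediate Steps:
$l = -216$ ($l = \left(\left(-1\right) \left(-4\right) - 12\right) 27 = \left(4 - 12\right) 27 = \left(-8\right) 27 = -216$)
$\frac{l}{-2865} + \frac{1206}{-1370} = - \frac{216}{-2865} + \frac{1206}{-1370} = \left(-216\right) \left(- \frac{1}{2865}\right) + 1206 \left(- \frac{1}{1370}\right) = \frac{72}{955} - \frac{603}{685} = - \frac{105309}{130835}$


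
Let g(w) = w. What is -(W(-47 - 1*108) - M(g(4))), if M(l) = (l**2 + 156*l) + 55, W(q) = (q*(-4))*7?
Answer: -3645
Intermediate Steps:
W(q) = -28*q (W(q) = -4*q*7 = -28*q)
M(l) = 55 + l**2 + 156*l
-(W(-47 - 1*108) - M(g(4))) = -(-28*(-47 - 1*108) - (55 + 4**2 + 156*4)) = -(-28*(-47 - 108) - (55 + 16 + 624)) = -(-28*(-155) - 1*695) = -(4340 - 695) = -1*3645 = -3645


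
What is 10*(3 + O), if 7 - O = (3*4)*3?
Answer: -260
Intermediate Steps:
O = -29 (O = 7 - 3*4*3 = 7 - 12*3 = 7 - 1*36 = 7 - 36 = -29)
10*(3 + O) = 10*(3 - 29) = 10*(-26) = -260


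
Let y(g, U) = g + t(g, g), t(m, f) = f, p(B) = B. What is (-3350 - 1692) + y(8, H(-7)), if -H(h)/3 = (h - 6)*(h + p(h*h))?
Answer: -5026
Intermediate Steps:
H(h) = -3*(-6 + h)*(h + h²) (H(h) = -3*(h - 6)*(h + h*h) = -3*(-6 + h)*(h + h²))
y(g, U) = 2*g (y(g, U) = g + g = 2*g)
(-3350 - 1692) + y(8, H(-7)) = (-3350 - 1692) + 2*8 = -5042 + 16 = -5026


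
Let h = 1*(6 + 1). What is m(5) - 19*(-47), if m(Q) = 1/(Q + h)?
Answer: 10717/12 ≈ 893.08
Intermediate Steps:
h = 7 (h = 1*7 = 7)
m(Q) = 1/(7 + Q) (m(Q) = 1/(Q + 7) = 1/(7 + Q))
m(5) - 19*(-47) = 1/(7 + 5) - 19*(-47) = 1/12 + 893 = 10717/12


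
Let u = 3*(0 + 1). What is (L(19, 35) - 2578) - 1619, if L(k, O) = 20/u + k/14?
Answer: -175937/42 ≈ -4189.0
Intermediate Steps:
u = 3 (u = 3*1 = 3)
L(k, O) = 20/3 + k/14
(L(19, 35) - 2578) - 1619 = ((20/3 + (1/14)*19) - 2578) - 1619 = ((20/3 + 19/14) - 2578) - 1619 = (337/42 - 2578) - 1619 = -107939/42 - 1619 = -175937/42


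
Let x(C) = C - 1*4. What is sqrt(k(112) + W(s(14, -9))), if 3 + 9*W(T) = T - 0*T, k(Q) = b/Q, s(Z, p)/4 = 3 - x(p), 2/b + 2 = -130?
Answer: sqrt(23146354)/1848 ≈ 2.6034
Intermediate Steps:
b = -1/66 (b = 2/(-2 - 130) = 2/(-132) = 2*(-1/132) = -1/66 ≈ -0.015152)
x(C) = -4 + C (x(C) = C - 4 = -4 + C)
s(Z, p) = 28 - 4*p (s(Z, p) = 4*(3 - (-4 + p)) = 4*(3 + (4 - p)) = 4*(7 - p) = 28 - 4*p)
k(Q) = -1/(66*Q)
W(T) = -1/3 + T/9 (W(T) = -1/3 + (T - 0*T)/9 = -1/3 + (T - 1*0)/9 = -1/3 + (T + 0)/9 = -1/3 + T/9)
sqrt(k(112) + W(s(14, -9))) = sqrt(-1/66/112 + (-1/3 + (28 - 4*(-9))/9)) = sqrt(-1/66*1/112 + (-1/3 + (28 + 36)/9)) = sqrt(-1/7392 + (-1/3 + (1/9)*64)) = sqrt(-1/7392 + (-1/3 + 64/9)) = sqrt(-1/7392 + 61/9) = sqrt(150301/22176) = sqrt(23146354)/1848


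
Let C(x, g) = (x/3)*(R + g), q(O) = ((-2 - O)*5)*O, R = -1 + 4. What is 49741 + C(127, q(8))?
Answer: 98804/3 ≈ 32935.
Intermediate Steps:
R = 3
q(O) = O*(-10 - 5*O) (q(O) = (-10 - 5*O)*O = O*(-10 - 5*O))
C(x, g) = x*(3 + g)/3 (C(x, g) = (x/3)*(3 + g) = x*(3 + g)/3)
49741 + C(127, q(8)) = 49741 + (⅓)*127*(3 - 5*8*(2 + 8)) = 49741 + (⅓)*127*(3 - 5*8*10) = 49741 + (⅓)*127*(3 - 400) = 49741 + (⅓)*127*(-397) = 49741 - 50419/3 = 98804/3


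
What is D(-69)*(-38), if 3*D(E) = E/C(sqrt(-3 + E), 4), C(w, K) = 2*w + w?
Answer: -437*I*sqrt(2)/18 ≈ -34.334*I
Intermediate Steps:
C(w, K) = 3*w
D(E) = E/(9*sqrt(-3 + E)) (D(E) = (E/((3*sqrt(-3 + E))))/3 = (E*(1/(3*sqrt(-3 + E))))/3 = (E/(3*sqrt(-3 + E)))/3 = E/(9*sqrt(-3 + E)))
D(-69)*(-38) = ((1/9)*(-69)/sqrt(-3 - 69))*(-38) = ((1/9)*(-69)/sqrt(-72))*(-38) = ((1/9)*(-69)*(-I*sqrt(2)/12))*(-38) = (23*I*sqrt(2)/36)*(-38) = -437*I*sqrt(2)/18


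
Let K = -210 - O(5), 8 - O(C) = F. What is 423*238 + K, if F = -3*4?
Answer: 100444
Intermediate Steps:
F = -12
O(C) = 20 (O(C) = 8 - 1*(-12) = 8 + 12 = 20)
K = -230 (K = -210 - 1*20 = -210 - 20 = -230)
423*238 + K = 423*238 - 230 = 100674 - 230 = 100444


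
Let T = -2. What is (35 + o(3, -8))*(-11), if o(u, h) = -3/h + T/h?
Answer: -3135/8 ≈ -391.88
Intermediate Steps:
o(u, h) = -5/h (o(u, h) = -3/h - 2/h = -5/h)
(35 + o(3, -8))*(-11) = (35 - 5/(-8))*(-11) = (35 - 5*(-1/8))*(-11) = (35 + 5/8)*(-11) = (285/8)*(-11) = -3135/8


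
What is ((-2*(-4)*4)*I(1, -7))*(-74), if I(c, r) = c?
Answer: -2368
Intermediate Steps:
((-2*(-4)*4)*I(1, -7))*(-74) = ((-2*(-4)*4)*1)*(-74) = ((8*4)*1)*(-74) = (32*1)*(-74) = 32*(-74) = -2368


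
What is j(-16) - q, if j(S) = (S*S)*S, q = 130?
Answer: -4226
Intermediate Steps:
j(S) = S³ (j(S) = S²*S = S³)
j(-16) - q = (-16)³ - 1*130 = -4096 - 130 = -4226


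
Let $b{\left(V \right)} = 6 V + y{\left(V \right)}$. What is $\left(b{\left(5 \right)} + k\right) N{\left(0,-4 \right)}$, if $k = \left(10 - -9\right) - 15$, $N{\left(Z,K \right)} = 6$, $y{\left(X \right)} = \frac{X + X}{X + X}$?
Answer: $210$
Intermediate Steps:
$y{\left(X \right)} = 1$ ($y{\left(X \right)} = \frac{2 X}{2 X} = 2 X \frac{1}{2 X} = 1$)
$b{\left(V \right)} = 1 + 6 V$ ($b{\left(V \right)} = 6 V + 1 = 1 + 6 V$)
$k = 4$ ($k = \left(10 + 9\right) - 15 = 19 - 15 = 4$)
$\left(b{\left(5 \right)} + k\right) N{\left(0,-4 \right)} = \left(\left(1 + 6 \cdot 5\right) + 4\right) 6 = \left(\left(1 + 30\right) + 4\right) 6 = \left(31 + 4\right) 6 = 35 \cdot 6 = 210$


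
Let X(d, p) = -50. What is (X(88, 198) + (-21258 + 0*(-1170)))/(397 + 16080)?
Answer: -21308/16477 ≈ -1.2932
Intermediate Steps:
(X(88, 198) + (-21258 + 0*(-1170)))/(397 + 16080) = (-50 + (-21258 + 0*(-1170)))/(397 + 16080) = (-50 + (-21258 + 0))/16477 = (-50 - 21258)*(1/16477) = -21308*1/16477 = -21308/16477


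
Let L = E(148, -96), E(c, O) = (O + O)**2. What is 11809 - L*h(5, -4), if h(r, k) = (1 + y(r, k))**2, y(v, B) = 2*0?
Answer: -25055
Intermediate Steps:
E(c, O) = 4*O**2 (E(c, O) = (2*O)**2 = 4*O**2)
L = 36864 (L = 4*(-96)**2 = 4*9216 = 36864)
y(v, B) = 0
h(r, k) = 1 (h(r, k) = (1 + 0)**2 = 1**2 = 1)
11809 - L*h(5, -4) = 11809 - 36864 = -25055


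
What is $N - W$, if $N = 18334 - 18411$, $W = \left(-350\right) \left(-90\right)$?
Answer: $-31577$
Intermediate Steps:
$W = 31500$
$N = -77$ ($N = 18334 - 18411 = -77$)
$N - W = -77 - 31500 = -31577$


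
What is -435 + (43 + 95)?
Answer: -297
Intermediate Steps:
-435 + (43 + 95) = -435 + 138 = -297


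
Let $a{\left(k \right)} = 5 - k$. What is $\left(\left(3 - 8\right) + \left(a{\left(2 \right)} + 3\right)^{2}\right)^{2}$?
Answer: $961$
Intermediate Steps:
$\left(\left(3 - 8\right) + \left(a{\left(2 \right)} + 3\right)^{2}\right)^{2} = \left(\left(3 - 8\right) + \left(\left(5 - 2\right) + 3\right)^{2}\right)^{2} = \left(-5 + \left(3 + 3\right)^{2}\right)^{2} = \left(-5 + 6^{2}\right)^{2} = \left(-5 + 36\right)^{2} = 31^{2} = 961$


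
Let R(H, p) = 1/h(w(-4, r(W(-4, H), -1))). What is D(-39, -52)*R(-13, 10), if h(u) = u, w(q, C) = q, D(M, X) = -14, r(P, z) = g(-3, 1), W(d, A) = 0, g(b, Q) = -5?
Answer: 7/2 ≈ 3.5000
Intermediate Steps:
r(P, z) = -5
R(H, p) = -1/4 (R(H, p) = 1/(-4) = -1/4)
D(-39, -52)*R(-13, 10) = -14*(-1/4) = 7/2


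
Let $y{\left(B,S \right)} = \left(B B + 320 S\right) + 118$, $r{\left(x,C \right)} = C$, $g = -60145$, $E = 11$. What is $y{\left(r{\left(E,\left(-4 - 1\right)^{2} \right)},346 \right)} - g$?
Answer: $171608$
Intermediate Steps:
$y{\left(B,S \right)} = 118 + B^{2} + 320 S$ ($y{\left(B,S \right)} = \left(B^{2} + 320 S\right) + 118 = 118 + B^{2} + 320 S$)
$y{\left(r{\left(E,\left(-4 - 1\right)^{2} \right)},346 \right)} - g = \left(118 + \left(\left(-4 - 1\right)^{2}\right)^{2} + 320 \cdot 346\right) - -60145 = \left(118 + \left(\left(-5\right)^{2}\right)^{2} + 110720\right) + 60145 = \left(118 + 25^{2} + 110720\right) + 60145 = \left(118 + 625 + 110720\right) + 60145 = 111463 + 60145 = 171608$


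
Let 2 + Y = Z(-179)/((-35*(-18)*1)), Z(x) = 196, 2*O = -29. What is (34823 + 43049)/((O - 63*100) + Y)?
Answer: -7008480/568457 ≈ -12.329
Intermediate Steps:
O = -29/2 (O = (½)*(-29) = -29/2 ≈ -14.500)
Y = -76/45 (Y = -2 + 196/((-35*(-18)*1)) = -2 + 196/((630*1)) = -2 + 196/630 = -2 + 196*(1/630) = -2 + 14/45 = -76/45 ≈ -1.6889)
(34823 + 43049)/((O - 63*100) + Y) = (34823 + 43049)/((-29/2 - 63*100) - 76/45) = 77872/((-29/2 - 6300) - 76/45) = 77872/(-12629/2 - 76/45) = 77872/(-568457/90) = 77872*(-90/568457) = -7008480/568457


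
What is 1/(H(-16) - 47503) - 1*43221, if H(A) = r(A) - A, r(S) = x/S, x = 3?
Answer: -32839099711/759795 ≈ -43221.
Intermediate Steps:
r(S) = 3/S
H(A) = -A + 3/A (H(A) = 3/A - A = -A + 3/A)
1/(H(-16) - 47503) - 1*43221 = 1/((-1*(-16) + 3/(-16)) - 47503) - 1*43221 = 1/((16 + 3*(-1/16)) - 47503) - 43221 = 1/((16 - 3/16) - 47503) - 43221 = 1/(253/16 - 47503) - 43221 = 1/(-759795/16) - 43221 = -16/759795 - 43221 = -32839099711/759795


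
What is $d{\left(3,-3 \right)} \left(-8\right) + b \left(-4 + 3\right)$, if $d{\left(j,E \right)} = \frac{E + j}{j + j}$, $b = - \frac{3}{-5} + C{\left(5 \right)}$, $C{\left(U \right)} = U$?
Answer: $- \frac{28}{5} \approx -5.6$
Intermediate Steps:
$b = \frac{28}{5}$ ($b = - \frac{3}{-5} + 5 = \left(-3\right) \left(- \frac{1}{5}\right) + 5 = \frac{3}{5} + 5 = \frac{28}{5} \approx 5.6$)
$d{\left(j,E \right)} = \frac{E + j}{2 j}$
$d{\left(3,-3 \right)} \left(-8\right) + b \left(-4 + 3\right) = \frac{-3 + 3}{2 \cdot 3} \left(-8\right) + \frac{28 \left(-4 + 3\right)}{5} = \frac{1}{2} \cdot \frac{1}{3} \cdot 0 \left(-8\right) + \frac{28}{5} \left(-1\right) = 0 \left(-8\right) - \frac{28}{5} = 0 - \frac{28}{5} = - \frac{28}{5}$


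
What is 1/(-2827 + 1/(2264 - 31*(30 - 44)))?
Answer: -2698/7627245 ≈ -0.00035373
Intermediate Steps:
1/(-2827 + 1/(2264 - 31*(30 - 44))) = 1/(-2827 + 1/(2264 - 31*(-14))) = 1/(-2827 + 1/(2264 + 434)) = 1/(-2827 + 1/2698) = 1/(-7627245/2698) = -2698/7627245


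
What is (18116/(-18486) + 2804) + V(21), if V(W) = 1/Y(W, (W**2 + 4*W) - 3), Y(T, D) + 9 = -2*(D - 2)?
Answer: 27177812143/9695907 ≈ 2803.0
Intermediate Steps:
Y(T, D) = -5 - 2*D (Y(T, D) = -9 - 2*(D - 2) = -9 - 2*(-2 + D) = -9 + (4 - 2*D) = -5 - 2*D)
V(W) = 1/(1 - 8*W - 2*W**2) (V(W) = 1/(-5 - 2*((W**2 + 4*W) - 3)) = 1/(-5 - 2*(-3 + W**2 + 4*W)) = 1/(-5 + (6 - 8*W - 2*W**2)) = 1/(1 - 8*W - 2*W**2))
(18116/(-18486) + 2804) + V(21) = (18116/(-18486) + 2804) - 1/(-1 + 2*21**2 + 8*21) = (18116*(-1/18486) + 2804) - 1/(-1 + 2*441 + 168) = (-9058/9243 + 2804) - 1/(-1 + 882 + 168) = 25908314/9243 - 1/1049 = 27177812143/9695907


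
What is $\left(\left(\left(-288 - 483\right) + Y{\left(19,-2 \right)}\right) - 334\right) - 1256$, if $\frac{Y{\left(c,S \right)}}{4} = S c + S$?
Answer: $-2521$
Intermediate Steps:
$Y{\left(c,S \right)} = 4 S + 4 S c$ ($Y{\left(c,S \right)} = 4 \left(S c + S\right) = 4 \left(S + S c\right) = 4 S + 4 S c$)
$\left(\left(\left(-288 - 483\right) + Y{\left(19,-2 \right)}\right) - 334\right) - 1256 = \left(\left(\left(-288 - 483\right) + 4 \left(-2\right) \left(1 + 19\right)\right) - 334\right) - 1256 = \left(\left(-771 + 4 \left(-2\right) 20\right) - 334\right) - 1256 = \left(\left(-771 - 160\right) - 334\right) - 1256 = \left(-931 - 334\right) - 1256 = -1265 - 1256 = -2521$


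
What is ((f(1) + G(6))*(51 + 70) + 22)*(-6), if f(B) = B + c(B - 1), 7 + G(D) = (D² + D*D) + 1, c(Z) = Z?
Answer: -48774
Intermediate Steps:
G(D) = -6 + 2*D² (G(D) = -7 + ((D² + D*D) + 1) = -7 + ((D² + D²) + 1) = -7 + (2*D² + 1) = -7 + (1 + 2*D²) = -6 + 2*D²)
f(B) = -1 + 2*B (f(B) = B + (B - 1) = B + (-1 + B) = -1 + 2*B)
((f(1) + G(6))*(51 + 70) + 22)*(-6) = (((-1 + 2*1) + (-6 + 2*6²))*(51 + 70) + 22)*(-6) = (((-1 + 2) + (-6 + 2*36))*121 + 22)*(-6) = ((1 + (-6 + 72))*121 + 22)*(-6) = ((1 + 66)*121 + 22)*(-6) = (67*121 + 22)*(-6) = (8107 + 22)*(-6) = 8129*(-6) = -48774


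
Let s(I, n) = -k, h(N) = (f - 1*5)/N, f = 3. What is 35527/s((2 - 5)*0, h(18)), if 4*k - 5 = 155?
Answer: -35527/40 ≈ -888.17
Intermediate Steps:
k = 40 (k = 5/4 + (1/4)*155 = 5/4 + 155/4 = 40)
h(N) = -2/N (h(N) = (3 - 1*5)/N = (3 - 5)/N = -2/N)
s(I, n) = -40 (s(I, n) = -1*40 = -40)
35527/s((2 - 5)*0, h(18)) = 35527/(-40) = 35527*(-1/40) = -35527/40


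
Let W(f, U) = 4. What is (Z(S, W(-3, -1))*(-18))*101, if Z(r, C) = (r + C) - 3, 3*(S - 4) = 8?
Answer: -13938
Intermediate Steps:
S = 20/3 (S = 4 + (1/3)*8 = 4 + 8/3 = 20/3 ≈ 6.6667)
Z(r, C) = -3 + C + r (Z(r, C) = (C + r) - 3 = -3 + C + r)
(Z(S, W(-3, -1))*(-18))*101 = ((-3 + 4 + 20/3)*(-18))*101 = ((23/3)*(-18))*101 = -138*101 = -13938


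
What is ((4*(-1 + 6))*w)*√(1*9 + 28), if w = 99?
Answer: 1980*√37 ≈ 12044.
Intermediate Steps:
((4*(-1 + 6))*w)*√(1*9 + 28) = ((4*(-1 + 6))*99)*√(1*9 + 28) = ((4*5)*99)*√(9 + 28) = (20*99)*√37 = 1980*√37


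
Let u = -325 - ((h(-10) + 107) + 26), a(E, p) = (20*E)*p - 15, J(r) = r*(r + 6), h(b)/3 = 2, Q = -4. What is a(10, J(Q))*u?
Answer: 749360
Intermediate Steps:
h(b) = 6 (h(b) = 3*2 = 6)
J(r) = r*(6 + r)
a(E, p) = -15 + 20*E*p (a(E, p) = 20*E*p - 15 = -15 + 20*E*p)
u = -464 (u = -325 - ((6 + 107) + 26) = -325 - (113 + 26) = -325 - 1*139 = -325 - 139 = -464)
a(10, J(Q))*u = (-15 + 20*10*(-4*(6 - 4)))*(-464) = (-15 + 20*10*(-4*2))*(-464) = (-15 + 20*10*(-8))*(-464) = (-15 - 1600)*(-464) = -1615*(-464) = 749360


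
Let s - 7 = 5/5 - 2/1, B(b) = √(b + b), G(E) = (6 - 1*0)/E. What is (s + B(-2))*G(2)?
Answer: 18 + 6*I ≈ 18.0 + 6.0*I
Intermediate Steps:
G(E) = 6/E (G(E) = (6 + 0)/E = 6/E)
B(b) = √2*√b (B(b) = √(2*b) = √2*√b)
s = 6 (s = 7 + (5/5 - 2/1) = 7 + (5*(⅕) - 2*1) = 7 + (1 - 2) = 7 - 1 = 6)
(s + B(-2))*G(2) = (6 + √2*√(-2))*(6/2) = (6 + √2*(I*√2))*(6*(½)) = (6 + 2*I)*3 = 18 + 6*I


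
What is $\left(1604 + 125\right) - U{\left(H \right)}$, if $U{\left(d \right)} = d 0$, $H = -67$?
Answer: $1729$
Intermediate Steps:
$U{\left(d \right)} = 0$
$\left(1604 + 125\right) - U{\left(H \right)} = \left(1604 + 125\right) - 0 = 1729 + 0 = 1729$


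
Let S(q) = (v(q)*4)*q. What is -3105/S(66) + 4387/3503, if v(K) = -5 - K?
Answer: 31035581/21886744 ≈ 1.4180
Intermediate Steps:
S(q) = q*(-20 - 4*q) (S(q) = ((-5 - q)*4)*q = (-20 - 4*q)*q = q*(-20 - 4*q))
-3105/S(66) + 4387/3503 = -3105*(-1/(264*(5 + 66))) + 4387/3503 = -3105/((-4*66*71)) + 4387*(1/3503) = -3105/(-18744) + 4387/3503 = -3105*(-1/18744) + 4387/3503 = 1035/6248 + 4387/3503 = 31035581/21886744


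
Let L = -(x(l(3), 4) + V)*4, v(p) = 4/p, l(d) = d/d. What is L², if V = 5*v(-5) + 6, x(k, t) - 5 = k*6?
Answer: 2704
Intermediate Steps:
l(d) = 1
x(k, t) = 5 + 6*k (x(k, t) = 5 + k*6 = 5 + 6*k)
V = 2 (V = 5*(4/(-5)) + 6 = 5*(4*(-⅕)) + 6 = 5*(-⅘) + 6 = -4 + 6 = 2)
L = -52 (L = -((5 + 6*1) + 2)*4 = -((5 + 6) + 2)*4 = -(11 + 2)*4 = -1*13*4 = -13*4 = -52)
L² = (-52)² = 2704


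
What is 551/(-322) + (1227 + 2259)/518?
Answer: 59791/11914 ≈ 5.0185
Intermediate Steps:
551/(-322) + (1227 + 2259)/518 = 551*(-1/322) + 3486*(1/518) = -551/322 + 249/37 = 59791/11914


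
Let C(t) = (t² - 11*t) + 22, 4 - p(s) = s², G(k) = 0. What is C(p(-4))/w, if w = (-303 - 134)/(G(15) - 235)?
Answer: 70030/437 ≈ 160.25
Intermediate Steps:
p(s) = 4 - s²
w = 437/235 (w = (-303 - 134)/(0 - 235) = -437/(-235) = -437*(-1/235) = 437/235 ≈ 1.8596)
C(t) = 22 + t² - 11*t
C(p(-4))/w = (22 + (4 - 1*(-4)²)² - 11*(4 - 1*(-4)²))/(437/235) = (22 + (4 - 1*16)² - 11*(4 - 1*16))*(235/437) = (22 + (4 - 16)² - 11*(4 - 16))*(235/437) = (22 + (-12)² - 11*(-12))*(235/437) = (22 + 144 + 132)*(235/437) = 298*(235/437) = 70030/437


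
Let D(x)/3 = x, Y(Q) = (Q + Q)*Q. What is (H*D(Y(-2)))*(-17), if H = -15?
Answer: 6120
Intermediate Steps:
Y(Q) = 2*Q**2 (Y(Q) = (2*Q)*Q = 2*Q**2)
D(x) = 3*x
(H*D(Y(-2)))*(-17) = -45*2*(-2)**2*(-17) = -45*2*4*(-17) = -45*8*(-17) = -15*24*(-17) = -360*(-17) = 6120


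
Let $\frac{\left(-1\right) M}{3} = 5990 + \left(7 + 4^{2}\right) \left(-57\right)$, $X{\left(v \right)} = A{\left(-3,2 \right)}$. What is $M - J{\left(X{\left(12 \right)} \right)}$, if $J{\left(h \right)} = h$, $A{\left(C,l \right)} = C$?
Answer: $-14034$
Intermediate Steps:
$X{\left(v \right)} = -3$
$M = -14037$ ($M = - 3 \left(5990 + \left(7 + 4^{2}\right) \left(-57\right)\right) = - 3 \left(5990 + \left(7 + 16\right) \left(-57\right)\right) = - 3 \left(5990 + 23 \left(-57\right)\right) = - 3 \left(5990 - 1311\right) = \left(-3\right) 4679 = -14037$)
$M - J{\left(X{\left(12 \right)} \right)} = -14037 - -3 = -14037 + 3 = -14034$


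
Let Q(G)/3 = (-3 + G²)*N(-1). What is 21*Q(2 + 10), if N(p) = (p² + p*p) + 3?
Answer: 44415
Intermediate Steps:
N(p) = 3 + 2*p² (N(p) = (p² + p²) + 3 = 2*p² + 3 = 3 + 2*p²)
Q(G) = -45 + 15*G² (Q(G) = 3*((-3 + G²)*(3 + 2*(-1)²)) = 3*((-3 + G²)*(3 + 2*1)) = 3*((-3 + G²)*(3 + 2)) = 3*((-3 + G²)*5) = 3*(-15 + 5*G²) = -45 + 15*G²)
21*Q(2 + 10) = 21*(-45 + 15*(2 + 10)²) = 21*(-45 + 15*12²) = 21*(-45 + 15*144) = 21*(-45 + 2160) = 21*2115 = 44415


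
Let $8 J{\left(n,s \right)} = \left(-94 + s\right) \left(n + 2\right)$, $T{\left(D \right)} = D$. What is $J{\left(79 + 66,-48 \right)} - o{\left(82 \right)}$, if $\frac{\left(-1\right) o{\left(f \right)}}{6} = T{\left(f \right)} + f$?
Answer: $- \frac{6501}{4} \approx -1625.3$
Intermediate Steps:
$J{\left(n,s \right)} = \frac{\left(-94 + s\right) \left(2 + n\right)}{8}$ ($J{\left(n,s \right)} = \frac{\left(-94 + s\right) \left(n + 2\right)}{8} = \frac{\left(-94 + s\right) \left(2 + n\right)}{8}$)
$o{\left(f \right)} = - 12 f$ ($o{\left(f \right)} = - 6 \left(f + f\right) = - 6 \cdot 2 f = - 12 f$)
$J{\left(79 + 66,-48 \right)} - o{\left(82 \right)} = \left(- \frac{47}{2} - \frac{47 \left(79 + 66\right)}{4} + \frac{1}{4} \left(-48\right) + \frac{1}{8} \left(79 + 66\right) \left(-48\right)\right) - \left(-12\right) 82 = \left(- \frac{47}{2} - \frac{6815}{4} - 12 + \frac{1}{8} \cdot 145 \left(-48\right)\right) - -984 = \left(- \frac{47}{2} - \frac{6815}{4} - 12 - 870\right) + 984 = - \frac{10437}{4} + 984 = - \frac{6501}{4}$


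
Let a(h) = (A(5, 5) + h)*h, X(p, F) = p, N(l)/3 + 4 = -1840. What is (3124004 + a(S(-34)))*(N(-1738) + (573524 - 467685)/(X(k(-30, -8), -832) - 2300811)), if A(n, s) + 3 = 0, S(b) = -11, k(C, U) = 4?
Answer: -39764814640097754/2300807 ≈ -1.7283e+10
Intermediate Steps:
N(l) = -5532 (N(l) = -12 + 3*(-1840) = -12 - 5520 = -5532)
A(n, s) = -3 (A(n, s) = -3 + 0 = -3)
a(h) = h*(-3 + h) (a(h) = (-3 + h)*h = h*(-3 + h))
(3124004 + a(S(-34)))*(N(-1738) + (573524 - 467685)/(X(k(-30, -8), -832) - 2300811)) = (3124004 - 11*(-3 - 11))*(-5532 + (573524 - 467685)/(4 - 2300811)) = (3124004 - 11*(-14))*(-5532 + 105839/(-2300807)) = (3124004 + 154)*(-5532 + 105839*(-1/2300807)) = 3124158*(-5532 - 105839/2300807) = 3124158*(-12728170163/2300807) = -39764814640097754/2300807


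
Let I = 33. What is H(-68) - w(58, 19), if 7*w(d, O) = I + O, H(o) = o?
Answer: -528/7 ≈ -75.429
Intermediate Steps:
w(d, O) = 33/7 + O/7 (w(d, O) = (33 + O)/7 = 33/7 + O/7)
H(-68) - w(58, 19) = -68 - (33/7 + (⅐)*19) = -68 - (33/7 + 19/7) = -68 - 1*52/7 = -68 - 52/7 = -528/7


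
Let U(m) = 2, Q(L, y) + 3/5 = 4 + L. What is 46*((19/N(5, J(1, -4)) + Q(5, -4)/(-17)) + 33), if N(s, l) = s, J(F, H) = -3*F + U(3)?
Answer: 141956/85 ≈ 1670.1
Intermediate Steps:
Q(L, y) = 17/5 + L (Q(L, y) = -⅗ + (4 + L) = 17/5 + L)
J(F, H) = 2 - 3*F (J(F, H) = -3*F + 2 = 2 - 3*F)
46*((19/N(5, J(1, -4)) + Q(5, -4)/(-17)) + 33) = 46*((19/5 + (17/5 + 5)/(-17)) + 33) = 46*((19*(⅕) + (42/5)*(-1/17)) + 33) = 46*((19/5 - 42/85) + 33) = 46*(281/85 + 33) = 46*(3086/85) = 141956/85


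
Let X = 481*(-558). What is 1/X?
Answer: -1/268398 ≈ -3.7258e-6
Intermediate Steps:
X = -268398
1/X = 1/(-268398) = -1/268398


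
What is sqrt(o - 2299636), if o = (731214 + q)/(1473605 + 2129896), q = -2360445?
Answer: I*sqrt(3046758902372767)/36399 ≈ 1516.5*I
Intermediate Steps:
o = -543077/1201167 (o = (731214 - 2360445)/(1473605 + 2129896) = -1629231/3603501 = -1629231*1/3603501 = -543077/1201167 ≈ -0.45212)
sqrt(o - 2299636) = sqrt(-543077/1201167 - 2299636) = sqrt(-2762247418289/1201167) = I*sqrt(3046758902372767)/36399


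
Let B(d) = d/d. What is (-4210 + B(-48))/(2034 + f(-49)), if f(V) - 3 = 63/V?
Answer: -9821/4750 ≈ -2.0676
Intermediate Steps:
f(V) = 3 + 63/V
B(d) = 1
(-4210 + B(-48))/(2034 + f(-49)) = (-4210 + 1)/(2034 + (3 + 63/(-49))) = -4209/(2034 + (3 + 63*(-1/49))) = -4209/(2034 + (3 - 9/7)) = -4209/(2034 + 12/7) = -4209/14250/7 = -4209*7/14250 = -9821/4750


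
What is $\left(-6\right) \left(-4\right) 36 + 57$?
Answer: $921$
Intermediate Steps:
$\left(-6\right) \left(-4\right) 36 + 57 = 24 \cdot 36 + 57 = 864 + 57 = 921$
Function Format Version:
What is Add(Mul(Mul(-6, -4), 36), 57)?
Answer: 921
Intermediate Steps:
Add(Mul(Mul(-6, -4), 36), 57) = Add(Mul(24, 36), 57) = Add(864, 57) = 921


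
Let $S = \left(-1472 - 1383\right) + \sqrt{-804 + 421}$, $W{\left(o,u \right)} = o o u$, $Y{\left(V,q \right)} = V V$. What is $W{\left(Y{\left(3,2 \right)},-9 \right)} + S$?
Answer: $-3584 + i \sqrt{383} \approx -3584.0 + 19.57 i$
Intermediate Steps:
$Y{\left(V,q \right)} = V^{2}$
$W{\left(o,u \right)} = u o^{2}$ ($W{\left(o,u \right)} = o^{2} u = u o^{2}$)
$S = -2855 + i \sqrt{383}$ ($S = -2855 + \sqrt{-383} = -2855 + i \sqrt{383} \approx -2855.0 + 19.57 i$)
$W{\left(Y{\left(3,2 \right)},-9 \right)} + S = - 9 \left(3^{2}\right)^{2} - \left(2855 - i \sqrt{383}\right) = - 9 \cdot 9^{2} - \left(2855 - i \sqrt{383}\right) = \left(-9\right) 81 - \left(2855 - i \sqrt{383}\right) = -729 - \left(2855 - i \sqrt{383}\right) = -3584 + i \sqrt{383}$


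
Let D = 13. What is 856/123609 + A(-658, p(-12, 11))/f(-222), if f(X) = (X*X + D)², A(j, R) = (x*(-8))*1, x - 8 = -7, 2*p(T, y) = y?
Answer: 2080245254032/300393875980281 ≈ 0.0069251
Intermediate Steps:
p(T, y) = y/2
x = 1 (x = 8 - 7 = 1)
A(j, R) = -8 (A(j, R) = (1*(-8))*1 = -8*1 = -8)
f(X) = (13 + X²)² (f(X) = (X*X + 13)² = (X² + 13)² = (13 + X²)²)
856/123609 + A(-658, p(-12, 11))/f(-222) = 856/123609 - 8/(13 + (-222)²)² = 856*(1/123609) - 8/(13 + 49284)² = 856/123609 - 8/(49297²) = 856/123609 - 8/2430194209 = 2080245254032/300393875980281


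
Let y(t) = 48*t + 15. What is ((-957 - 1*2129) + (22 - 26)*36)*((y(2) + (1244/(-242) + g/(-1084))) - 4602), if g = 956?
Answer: 476301814260/32791 ≈ 1.4525e+7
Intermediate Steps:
y(t) = 15 + 48*t
((-957 - 1*2129) + (22 - 26)*36)*((y(2) + (1244/(-242) + g/(-1084))) - 4602) = ((-957 - 1*2129) + (22 - 26)*36)*(((15 + 48*2) + (1244/(-242) + 956/(-1084))) - 4602) = ((-957 - 2129) - 4*36)*(((15 + 96) + (1244*(-1/242) + 956*(-1/1084))) - 4602) = (-3086 - 144)*((111 + (-622/121 - 239/271)) - 4602) = -3230*((111 - 197481/32791) - 4602) = -3230*(3442320/32791 - 4602) = -3230*(-147461862/32791) = 476301814260/32791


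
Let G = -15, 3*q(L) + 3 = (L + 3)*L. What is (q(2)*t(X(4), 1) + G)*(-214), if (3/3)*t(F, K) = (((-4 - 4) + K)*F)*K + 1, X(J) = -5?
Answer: -14766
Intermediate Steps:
q(L) = -1 + L*(3 + L)/3 (q(L) = -1 + ((L + 3)*L)/3 = -1 + ((3 + L)*L)/3 = -1 + (L*(3 + L))/3 = -1 + L*(3 + L)/3)
t(F, K) = 1 + F*K*(-8 + K) (t(F, K) = (((-4 - 4) + K)*F)*K + 1 = ((-8 + K)*F)*K + 1 = (F*(-8 + K))*K + 1 = F*K*(-8 + K) + 1 = 1 + F*K*(-8 + K))
(q(2)*t(X(4), 1) + G)*(-214) = ((-1 + 2 + (⅓)*2²)*(1 - 5*1² - 8*(-5)*1) - 15)*(-214) = ((-1 + 2 + (⅓)*4)*(1 - 5*1 + 40) - 15)*(-214) = ((-1 + 2 + 4/3)*(1 - 5 + 40) - 15)*(-214) = ((7/3)*36 - 15)*(-214) = (84 - 15)*(-214) = 69*(-214) = -14766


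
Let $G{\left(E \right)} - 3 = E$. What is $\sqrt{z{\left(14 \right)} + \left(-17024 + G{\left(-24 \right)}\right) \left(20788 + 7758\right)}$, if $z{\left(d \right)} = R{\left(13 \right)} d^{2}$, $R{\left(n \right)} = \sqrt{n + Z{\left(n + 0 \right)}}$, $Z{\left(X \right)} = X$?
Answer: $7 \sqrt{-9929930 + 4 \sqrt{26}} \approx 22058.0 i$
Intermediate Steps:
$G{\left(E \right)} = 3 + E$
$R{\left(n \right)} = \sqrt{2} \sqrt{n}$ ($R{\left(n \right)} = \sqrt{n + \left(n + 0\right)} = \sqrt{n + n} = \sqrt{2 n} = \sqrt{2} \sqrt{n}$)
$z{\left(d \right)} = \sqrt{26} d^{2}$ ($z{\left(d \right)} = \sqrt{2} \sqrt{13} d^{2} = \sqrt{26} d^{2}$)
$\sqrt{z{\left(14 \right)} + \left(-17024 + G{\left(-24 \right)}\right) \left(20788 + 7758\right)} = \sqrt{\sqrt{26} \cdot 14^{2} + \left(-17024 + \left(3 - 24\right)\right) \left(20788 + 7758\right)} = \sqrt{\sqrt{26} \cdot 196 + \left(-17024 - 21\right) 28546} = \sqrt{196 \sqrt{26} - 486566570} = \sqrt{-486566570 + 196 \sqrt{26}}$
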